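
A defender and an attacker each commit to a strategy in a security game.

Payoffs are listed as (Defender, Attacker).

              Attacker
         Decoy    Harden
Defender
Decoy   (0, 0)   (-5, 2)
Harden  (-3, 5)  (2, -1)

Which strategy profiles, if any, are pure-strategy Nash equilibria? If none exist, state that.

(Decoy, Decoy): Attacker can switch to Harden (0 → 2). Not NE.
(Decoy, Harden): Defender can switch to Harden (-5 → 2). Not NE.
(Harden, Decoy): Defender can switch to Decoy (-3 → 0). Not NE.
(Harden, Harden): Attacker can switch to Decoy (-1 → 5). Not NE.

This game has no pure Nash equilibrium.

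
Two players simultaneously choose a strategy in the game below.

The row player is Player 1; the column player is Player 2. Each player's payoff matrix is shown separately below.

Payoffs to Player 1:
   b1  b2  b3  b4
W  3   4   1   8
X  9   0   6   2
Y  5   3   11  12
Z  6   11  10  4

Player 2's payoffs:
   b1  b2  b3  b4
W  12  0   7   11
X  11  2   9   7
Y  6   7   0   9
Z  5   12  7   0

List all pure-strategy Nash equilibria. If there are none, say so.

The pure Nash equilibria are (X, b1); (Y, b4); (Z, b2).

Check each profile: it is a Nash equilibrium iff no player can strictly gain by switching unilaterally.
(W, b1): Player 1 can switch to X (3 → 9). Not NE.
(W, b2): Player 1 can switch to Z (4 → 11). Not NE.
(W, b3): Player 1 can switch to X (1 → 6). Not NE.
(W, b4): Player 1 can switch to Y (8 → 12). Not NE.
(X, b1): Player 1 gets 9, best alternative 6; Player 2 gets 11, best alternative 9. No profitable deviation — NE.
(X, b2): Player 1 can switch to W (0 → 4). Not NE.
(X, b3): Player 1 can switch to Y (6 → 11). Not NE.
(X, b4): Player 1 can switch to W (2 → 8). Not NE.
(Y, b1): Player 1 can switch to X (5 → 9). Not NE.
(Y, b4): Player 1 gets 12, best alternative 8; Player 2 gets 9, best alternative 7. No profitable deviation — NE.
(Z, b2): Player 1 gets 11, best alternative 4; Player 2 gets 12, best alternative 7. No profitable deviation — NE.
(The remaining 5 profiles each have a profitable deviation by the same check.)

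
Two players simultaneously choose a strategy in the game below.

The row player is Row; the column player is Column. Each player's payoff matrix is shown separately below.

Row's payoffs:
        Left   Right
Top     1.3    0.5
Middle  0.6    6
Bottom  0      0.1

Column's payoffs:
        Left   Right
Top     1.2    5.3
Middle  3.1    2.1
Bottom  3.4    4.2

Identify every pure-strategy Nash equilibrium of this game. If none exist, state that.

(Top, Left): Column can switch to Right (1.2 → 5.3). Not NE.
(Top, Right): Row can switch to Middle (0.5 → 6). Not NE.
(Middle, Left): Row can switch to Top (0.6 → 1.3). Not NE.
(Middle, Right): Column can switch to Left (2.1 → 3.1). Not NE.
(Bottom, Left): Row can switch to Top (0 → 1.3). Not NE.
(Bottom, Right): Row can switch to Top (0.1 → 0.5). Not NE.

none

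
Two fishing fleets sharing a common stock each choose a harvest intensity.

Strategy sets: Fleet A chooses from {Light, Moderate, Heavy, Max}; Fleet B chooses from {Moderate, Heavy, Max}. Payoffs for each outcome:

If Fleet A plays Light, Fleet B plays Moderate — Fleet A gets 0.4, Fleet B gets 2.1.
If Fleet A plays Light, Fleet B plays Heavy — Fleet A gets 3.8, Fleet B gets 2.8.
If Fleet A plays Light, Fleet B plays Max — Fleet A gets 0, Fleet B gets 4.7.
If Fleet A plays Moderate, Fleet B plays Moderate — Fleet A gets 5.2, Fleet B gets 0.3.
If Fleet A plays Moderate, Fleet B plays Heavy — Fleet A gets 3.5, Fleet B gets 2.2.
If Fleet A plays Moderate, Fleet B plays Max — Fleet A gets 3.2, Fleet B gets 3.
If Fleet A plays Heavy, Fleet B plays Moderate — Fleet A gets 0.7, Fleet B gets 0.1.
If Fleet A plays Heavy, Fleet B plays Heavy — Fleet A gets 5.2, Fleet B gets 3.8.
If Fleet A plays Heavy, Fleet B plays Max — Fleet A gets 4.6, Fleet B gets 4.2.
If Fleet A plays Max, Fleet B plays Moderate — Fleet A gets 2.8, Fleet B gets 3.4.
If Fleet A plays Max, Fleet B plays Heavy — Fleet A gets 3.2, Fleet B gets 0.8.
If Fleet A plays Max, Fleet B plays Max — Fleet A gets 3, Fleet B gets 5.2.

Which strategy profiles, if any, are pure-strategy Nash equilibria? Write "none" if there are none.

(Heavy, Max)

(Light, Moderate): Fleet A can switch to Moderate (0.4 → 5.2). Not NE.
(Light, Heavy): Fleet A can switch to Heavy (3.8 → 5.2). Not NE.
(Light, Max): Fleet A can switch to Moderate (0 → 3.2). Not NE.
(Moderate, Moderate): Fleet B can switch to Heavy (0.3 → 2.2). Not NE.
(Moderate, Heavy): Fleet A can switch to Light (3.5 → 3.8). Not NE.
(Moderate, Max): Fleet A can switch to Heavy (3.2 → 4.6). Not NE.
(Heavy, Max): Fleet A gets 4.6, best alternative 3.2; Fleet B gets 4.2, best alternative 3.8. No profitable deviation — NE.
(The remaining 5 profiles each have a profitable deviation by the same check.)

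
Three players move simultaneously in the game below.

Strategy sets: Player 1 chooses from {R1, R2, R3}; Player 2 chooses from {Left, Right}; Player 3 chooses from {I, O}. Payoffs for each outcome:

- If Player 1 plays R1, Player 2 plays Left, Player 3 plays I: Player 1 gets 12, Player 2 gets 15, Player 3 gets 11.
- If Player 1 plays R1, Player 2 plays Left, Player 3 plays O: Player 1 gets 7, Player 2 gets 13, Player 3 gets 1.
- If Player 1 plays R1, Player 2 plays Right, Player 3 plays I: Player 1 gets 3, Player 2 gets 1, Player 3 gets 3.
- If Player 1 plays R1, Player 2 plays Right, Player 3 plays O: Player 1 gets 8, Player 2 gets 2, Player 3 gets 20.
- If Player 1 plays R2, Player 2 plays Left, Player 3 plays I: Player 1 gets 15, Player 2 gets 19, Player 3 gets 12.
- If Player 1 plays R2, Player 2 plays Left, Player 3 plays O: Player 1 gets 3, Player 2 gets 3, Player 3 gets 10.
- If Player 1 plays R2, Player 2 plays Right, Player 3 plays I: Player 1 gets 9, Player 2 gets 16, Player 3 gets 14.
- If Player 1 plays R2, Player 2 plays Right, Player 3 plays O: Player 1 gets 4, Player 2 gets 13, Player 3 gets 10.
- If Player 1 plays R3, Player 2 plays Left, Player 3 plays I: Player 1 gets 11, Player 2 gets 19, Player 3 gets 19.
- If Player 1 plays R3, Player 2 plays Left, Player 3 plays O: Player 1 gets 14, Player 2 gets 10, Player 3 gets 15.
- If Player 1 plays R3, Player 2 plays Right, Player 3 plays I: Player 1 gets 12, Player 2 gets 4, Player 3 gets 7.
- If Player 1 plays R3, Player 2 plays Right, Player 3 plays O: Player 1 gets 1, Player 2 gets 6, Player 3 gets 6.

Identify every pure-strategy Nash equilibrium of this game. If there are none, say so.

(R1, Left, I): Player 1 can switch to R2 (12 → 15). Not NE.
(R1, Left, O): Player 1 can switch to R3 (7 → 14). Not NE.
(R1, Right, I): Player 1 can switch to R2 (3 → 9). Not NE.
(R1, Right, O): Player 2 can switch to Left (2 → 13). Not NE.
(R2, Left, I): Player 1 gets 15, best alternative 12; Player 2 gets 19, best alternative 16; Player 3 gets 12, best alternative 10. No profitable deviation — NE.
(R2, Left, O): Player 1 can switch to R1 (3 → 7). Not NE.
(R2, Right, I): Player 1 can switch to R3 (9 → 12). Not NE.
(The remaining 5 profiles each have a profitable deviation by the same check.)

Pure NE: (R2, Left, I)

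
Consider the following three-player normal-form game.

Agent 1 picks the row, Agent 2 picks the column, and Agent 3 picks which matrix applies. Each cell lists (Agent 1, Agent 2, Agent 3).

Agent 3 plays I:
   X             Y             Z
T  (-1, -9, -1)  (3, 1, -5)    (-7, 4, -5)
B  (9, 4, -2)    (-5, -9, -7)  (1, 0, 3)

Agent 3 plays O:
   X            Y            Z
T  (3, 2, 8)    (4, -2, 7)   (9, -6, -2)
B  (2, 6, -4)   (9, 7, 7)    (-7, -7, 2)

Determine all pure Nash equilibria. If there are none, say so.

Agent 1 against (X, I): payoffs -1, 9 → best response B.
Agent 1 against (X, O): payoffs 3, 2 → best response T.
Agent 1 against (Y, I): payoffs 3, -5 → best response T.
Agent 1 against (Y, O): payoffs 4, 9 → best response B.
Agent 1 against (Z, I): payoffs -7, 1 → best response B.
Agent 1 against (Z, O): payoffs 9, -7 → best response T.
Agent 2 against (T, I): payoffs -9, 1, 4 → best response Z.
Agent 2 against (T, O): payoffs 2, -2, -6 → best response X.
Agent 2 against (B, I): payoffs 4, -9, 0 → best response X.
Agent 2 against (B, O): payoffs 6, 7, -7 → best response Y.
Agent 3 against (T, X): payoffs -1, 8 → best response O.
Agent 3 against (T, Y): payoffs -5, 7 → best response O.
Agent 3 against (T, Z): payoffs -5, -2 → best response O.
Agent 3 against (B, X): payoffs -2, -4 → best response I.
Agent 3 against (B, Y): payoffs -7, 7 → best response O.
Agent 3 against (B, Z): payoffs 3, 2 → best response I.
Mutual best responses: (T, X, O); (B, X, I); (B, Y, O).

The pure Nash equilibria are (T, X, O); (B, X, I); (B, Y, O).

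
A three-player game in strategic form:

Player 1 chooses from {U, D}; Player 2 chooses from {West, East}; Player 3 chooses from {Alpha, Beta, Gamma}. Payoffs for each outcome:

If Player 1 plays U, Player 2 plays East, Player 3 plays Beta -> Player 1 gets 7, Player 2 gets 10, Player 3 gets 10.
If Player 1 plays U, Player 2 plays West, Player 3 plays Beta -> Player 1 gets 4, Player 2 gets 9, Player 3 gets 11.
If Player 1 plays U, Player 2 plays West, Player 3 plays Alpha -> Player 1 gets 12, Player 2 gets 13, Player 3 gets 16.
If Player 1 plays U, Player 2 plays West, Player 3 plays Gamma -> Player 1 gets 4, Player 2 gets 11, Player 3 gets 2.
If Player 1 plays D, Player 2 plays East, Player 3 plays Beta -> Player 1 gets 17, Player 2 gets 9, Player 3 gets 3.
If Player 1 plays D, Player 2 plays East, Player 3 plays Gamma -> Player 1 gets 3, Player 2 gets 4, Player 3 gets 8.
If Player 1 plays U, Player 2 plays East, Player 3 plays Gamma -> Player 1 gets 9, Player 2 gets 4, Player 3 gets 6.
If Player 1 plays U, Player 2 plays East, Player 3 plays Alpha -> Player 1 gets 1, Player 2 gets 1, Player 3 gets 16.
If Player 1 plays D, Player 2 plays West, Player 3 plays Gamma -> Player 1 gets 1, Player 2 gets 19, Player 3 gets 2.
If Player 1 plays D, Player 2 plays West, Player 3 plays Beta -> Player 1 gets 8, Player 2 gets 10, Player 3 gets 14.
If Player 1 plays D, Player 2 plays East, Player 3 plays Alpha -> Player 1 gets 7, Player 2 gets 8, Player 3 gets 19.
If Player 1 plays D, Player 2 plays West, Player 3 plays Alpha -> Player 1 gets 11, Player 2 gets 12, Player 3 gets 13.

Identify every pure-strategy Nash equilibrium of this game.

The pure Nash equilibria are (U, West, Alpha); (D, West, Beta).

Player 1 against (West, Alpha): payoffs 12, 11 → best response U.
Player 1 against (West, Beta): payoffs 4, 8 → best response D.
Player 1 against (West, Gamma): payoffs 4, 1 → best response U.
Player 1 against (East, Alpha): payoffs 1, 7 → best response D.
Player 1 against (East, Beta): payoffs 7, 17 → best response D.
Player 1 against (East, Gamma): payoffs 9, 3 → best response U.
Player 2 against (U, Alpha): payoffs 13, 1 → best response West.
Player 2 against (U, Beta): payoffs 9, 10 → best response East.
Player 2 against (U, Gamma): payoffs 11, 4 → best response West.
Player 2 against (D, Alpha): payoffs 12, 8 → best response West.
Player 2 against (D, Beta): payoffs 10, 9 → best response West.
Player 2 against (D, Gamma): payoffs 19, 4 → best response West.
Player 3 against (U, West): payoffs 16, 11, 2 → best response Alpha.
Player 3 against (U, East): payoffs 16, 10, 6 → best response Alpha.
Player 3 against (D, West): payoffs 13, 14, 2 → best response Beta.
Player 3 against (D, East): payoffs 19, 3, 8 → best response Alpha.
Mutual best responses: (U, West, Alpha); (D, West, Beta).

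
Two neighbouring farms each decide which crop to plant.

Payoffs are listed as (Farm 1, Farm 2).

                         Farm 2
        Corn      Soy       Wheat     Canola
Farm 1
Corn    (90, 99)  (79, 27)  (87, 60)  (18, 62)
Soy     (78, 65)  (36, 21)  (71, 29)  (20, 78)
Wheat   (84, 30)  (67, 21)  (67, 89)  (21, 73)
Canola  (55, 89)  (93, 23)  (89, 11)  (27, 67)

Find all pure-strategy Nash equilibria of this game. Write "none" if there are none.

Pure NE: (Corn, Corn)

Mark each player's best response to every combination of opponents' strategies; a profile where every player is best-responding is a pure Nash equilibrium.
Farm 1 against Corn: payoffs 90, 78, 84, 55 → best response Corn.
Farm 1 against Soy: payoffs 79, 36, 67, 93 → best response Canola.
Farm 1 against Wheat: payoffs 87, 71, 67, 89 → best response Canola.
Farm 1 against Canola: payoffs 18, 20, 21, 27 → best response Canola.
Farm 2 against Corn: payoffs 99, 27, 60, 62 → best response Corn.
Farm 2 against Soy: payoffs 65, 21, 29, 78 → best response Canola.
Farm 2 against Wheat: payoffs 30, 21, 89, 73 → best response Wheat.
Farm 2 against Canola: payoffs 89, 23, 11, 67 → best response Corn.
Mutual best responses: (Corn, Corn).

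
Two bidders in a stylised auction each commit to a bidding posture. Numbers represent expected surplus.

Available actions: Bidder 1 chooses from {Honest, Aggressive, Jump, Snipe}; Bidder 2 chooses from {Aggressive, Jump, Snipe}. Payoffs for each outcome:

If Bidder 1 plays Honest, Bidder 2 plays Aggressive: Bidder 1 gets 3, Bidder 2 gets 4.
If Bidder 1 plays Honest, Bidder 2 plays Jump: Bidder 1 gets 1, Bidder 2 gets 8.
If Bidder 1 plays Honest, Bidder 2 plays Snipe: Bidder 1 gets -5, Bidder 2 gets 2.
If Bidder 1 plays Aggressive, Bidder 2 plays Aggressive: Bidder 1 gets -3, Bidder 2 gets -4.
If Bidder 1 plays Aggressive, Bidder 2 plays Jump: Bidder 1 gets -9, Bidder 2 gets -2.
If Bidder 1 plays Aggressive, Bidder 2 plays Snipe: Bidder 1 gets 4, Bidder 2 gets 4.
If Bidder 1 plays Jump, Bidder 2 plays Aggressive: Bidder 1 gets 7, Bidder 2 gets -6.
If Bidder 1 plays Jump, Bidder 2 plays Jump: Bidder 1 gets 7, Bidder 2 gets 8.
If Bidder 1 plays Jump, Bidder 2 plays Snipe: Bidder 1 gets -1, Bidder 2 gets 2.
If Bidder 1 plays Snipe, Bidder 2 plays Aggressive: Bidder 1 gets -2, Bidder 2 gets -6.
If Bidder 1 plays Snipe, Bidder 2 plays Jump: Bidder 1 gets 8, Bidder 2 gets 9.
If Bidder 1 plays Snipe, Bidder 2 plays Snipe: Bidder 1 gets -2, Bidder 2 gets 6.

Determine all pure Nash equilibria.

Bidder 1 against Aggressive: payoffs 3, -3, 7, -2 → best response Jump.
Bidder 1 against Jump: payoffs 1, -9, 7, 8 → best response Snipe.
Bidder 1 against Snipe: payoffs -5, 4, -1, -2 → best response Aggressive.
Bidder 2 against Honest: payoffs 4, 8, 2 → best response Jump.
Bidder 2 against Aggressive: payoffs -4, -2, 4 → best response Snipe.
Bidder 2 against Jump: payoffs -6, 8, 2 → best response Jump.
Bidder 2 against Snipe: payoffs -6, 9, 6 → best response Jump.
Mutual best responses: (Aggressive, Snipe); (Snipe, Jump).

Pure-strategy Nash equilibria: (Aggressive, Snipe), (Snipe, Jump)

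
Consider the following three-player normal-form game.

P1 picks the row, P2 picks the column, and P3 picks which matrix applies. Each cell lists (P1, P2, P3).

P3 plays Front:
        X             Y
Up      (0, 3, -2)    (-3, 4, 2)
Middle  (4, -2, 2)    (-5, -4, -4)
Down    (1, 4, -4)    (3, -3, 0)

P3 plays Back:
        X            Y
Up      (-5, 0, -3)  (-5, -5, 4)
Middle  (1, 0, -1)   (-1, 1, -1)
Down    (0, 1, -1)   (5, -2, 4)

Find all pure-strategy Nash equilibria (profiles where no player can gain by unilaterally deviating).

(Middle, X, Front)

Check each profile: it is a Nash equilibrium iff no player can strictly gain by switching unilaterally.
(Up, X, Front): P1 can switch to Middle (0 → 4). Not NE.
(Up, X, Back): P1 can switch to Middle (-5 → 1). Not NE.
(Up, Y, Front): P1 can switch to Down (-3 → 3). Not NE.
(Up, Y, Back): P1 can switch to Middle (-5 → -1). Not NE.
(Middle, X, Front): P1 gets 4, best alternative 1; P2 gets -2, best alternative -4; P3 gets 2, best alternative -1. No profitable deviation — NE.
(Middle, X, Back): P2 can switch to Y (0 → 1). Not NE.
(Middle, Y, Front): P1 can switch to Up (-5 → -3). Not NE.
(Middle, Y, Back): P1 can switch to Down (-1 → 5). Not NE.
(Down, X, Front): P1 can switch to Middle (1 → 4). Not NE.
(The remaining 3 profiles each have a profitable deviation by the same check.)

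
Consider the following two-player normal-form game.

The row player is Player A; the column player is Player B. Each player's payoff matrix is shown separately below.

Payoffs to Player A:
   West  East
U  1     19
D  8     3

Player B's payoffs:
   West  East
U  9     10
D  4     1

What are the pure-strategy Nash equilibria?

The pure Nash equilibria are (U, East), (D, West).

For each strategy profile, look for a profitable unilateral deviation.
(U, West): Player A can switch to D (1 → 8). Not NE.
(U, East): Player A gets 19, best alternative 3; Player B gets 10, best alternative 9. No profitable deviation — NE.
(D, West): Player A gets 8, best alternative 1; Player B gets 4, best alternative 1. No profitable deviation — NE.
(D, East): Player A can switch to U (3 → 19). Not NE.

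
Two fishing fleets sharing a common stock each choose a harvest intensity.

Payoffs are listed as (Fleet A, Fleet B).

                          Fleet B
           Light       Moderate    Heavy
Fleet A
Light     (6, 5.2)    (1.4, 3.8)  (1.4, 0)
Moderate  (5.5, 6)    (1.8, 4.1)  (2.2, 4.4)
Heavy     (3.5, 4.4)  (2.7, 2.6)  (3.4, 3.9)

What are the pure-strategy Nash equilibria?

Fleet A against Light: payoffs 6, 5.5, 3.5 → best response Light.
Fleet A against Moderate: payoffs 1.4, 1.8, 2.7 → best response Heavy.
Fleet A against Heavy: payoffs 1.4, 2.2, 3.4 → best response Heavy.
Fleet B against Light: payoffs 5.2, 3.8, 0 → best response Light.
Fleet B against Moderate: payoffs 6, 4.1, 4.4 → best response Light.
Fleet B against Heavy: payoffs 4.4, 2.6, 3.9 → best response Light.
Mutual best responses: (Light, Light).

Pure NE: (Light, Light)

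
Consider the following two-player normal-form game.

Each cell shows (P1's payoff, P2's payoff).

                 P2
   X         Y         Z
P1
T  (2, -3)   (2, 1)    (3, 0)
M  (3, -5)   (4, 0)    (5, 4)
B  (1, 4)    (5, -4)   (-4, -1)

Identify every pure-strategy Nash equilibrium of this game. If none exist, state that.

Pure NE: (M, Z)

P1 against X: payoffs 2, 3, 1 → best response M.
P1 against Y: payoffs 2, 4, 5 → best response B.
P1 against Z: payoffs 3, 5, -4 → best response M.
P2 against T: payoffs -3, 1, 0 → best response Y.
P2 against M: payoffs -5, 0, 4 → best response Z.
P2 against B: payoffs 4, -4, -1 → best response X.
Mutual best responses: (M, Z).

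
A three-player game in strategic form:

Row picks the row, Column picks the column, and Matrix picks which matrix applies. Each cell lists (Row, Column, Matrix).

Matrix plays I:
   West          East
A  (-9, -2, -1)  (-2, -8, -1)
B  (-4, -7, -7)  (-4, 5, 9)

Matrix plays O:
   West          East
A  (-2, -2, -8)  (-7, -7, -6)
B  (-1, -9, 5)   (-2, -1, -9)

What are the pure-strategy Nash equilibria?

This game has no pure Nash equilibrium.

For each player, find the best response to each opponent profile; mutual best responses are the pure NE.
Row against (West, I): payoffs -9, -4 → best response B.
Row against (West, O): payoffs -2, -1 → best response B.
Row against (East, I): payoffs -2, -4 → best response A.
Row against (East, O): payoffs -7, -2 → best response B.
Column against (A, I): payoffs -2, -8 → best response West.
Column against (A, O): payoffs -2, -7 → best response West.
Column against (B, I): payoffs -7, 5 → best response East.
Column against (B, O): payoffs -9, -1 → best response East.
Matrix against (A, West): payoffs -1, -8 → best response I.
Matrix against (A, East): payoffs -1, -6 → best response I.
Matrix against (B, West): payoffs -7, 5 → best response O.
Matrix against (B, East): payoffs 9, -9 → best response I.
No profile is a mutual best response for all players.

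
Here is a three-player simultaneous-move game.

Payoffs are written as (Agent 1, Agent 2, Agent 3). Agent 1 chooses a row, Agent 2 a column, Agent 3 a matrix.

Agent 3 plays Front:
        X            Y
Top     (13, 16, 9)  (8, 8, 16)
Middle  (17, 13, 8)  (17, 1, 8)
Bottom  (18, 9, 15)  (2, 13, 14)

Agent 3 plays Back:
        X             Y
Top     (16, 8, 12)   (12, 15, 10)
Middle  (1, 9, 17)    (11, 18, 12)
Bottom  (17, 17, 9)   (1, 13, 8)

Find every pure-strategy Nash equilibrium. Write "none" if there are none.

Agent 1 against (X, Front): payoffs 13, 17, 18 → best response Bottom.
Agent 1 against (X, Back): payoffs 16, 1, 17 → best response Bottom.
Agent 1 against (Y, Front): payoffs 8, 17, 2 → best response Middle.
Agent 1 against (Y, Back): payoffs 12, 11, 1 → best response Top.
Agent 2 against (Top, Front): payoffs 16, 8 → best response X.
Agent 2 against (Top, Back): payoffs 8, 15 → best response Y.
Agent 2 against (Middle, Front): payoffs 13, 1 → best response X.
Agent 2 against (Middle, Back): payoffs 9, 18 → best response Y.
Agent 2 against (Bottom, Front): payoffs 9, 13 → best response Y.
Agent 2 against (Bottom, Back): payoffs 17, 13 → best response X.
Agent 3 against (Top, X): payoffs 9, 12 → best response Back.
Agent 3 against (Top, Y): payoffs 16, 10 → best response Front.
Agent 3 against (Middle, X): payoffs 8, 17 → best response Back.
Agent 3 against (Middle, Y): payoffs 8, 12 → best response Back.
Agent 3 against (Bottom, X): payoffs 15, 9 → best response Front.
Agent 3 against (Bottom, Y): payoffs 14, 8 → best response Front.
No profile is a mutual best response for all players.

none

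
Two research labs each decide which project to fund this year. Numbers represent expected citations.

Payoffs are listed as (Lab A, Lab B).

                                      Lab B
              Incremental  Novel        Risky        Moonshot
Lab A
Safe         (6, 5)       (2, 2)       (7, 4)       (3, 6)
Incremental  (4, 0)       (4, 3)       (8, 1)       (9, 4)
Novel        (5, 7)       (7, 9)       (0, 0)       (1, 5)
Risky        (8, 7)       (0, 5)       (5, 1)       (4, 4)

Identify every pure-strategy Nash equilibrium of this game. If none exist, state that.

For each strategy profile, look for a profitable unilateral deviation.
(Safe, Incremental): Lab A can switch to Risky (6 → 8). Not NE.
(Safe, Novel): Lab A can switch to Incremental (2 → 4). Not NE.
(Safe, Risky): Lab A can switch to Incremental (7 → 8). Not NE.
(Safe, Moonshot): Lab A can switch to Incremental (3 → 9). Not NE.
(Incremental, Incremental): Lab A can switch to Safe (4 → 6). Not NE.
(Incremental, Novel): Lab A can switch to Novel (4 → 7). Not NE.
(Incremental, Moonshot): Lab A gets 9, best alternative 4; Lab B gets 4, best alternative 3. No profitable deviation — NE.
(Novel, Novel): Lab A gets 7, best alternative 4; Lab B gets 9, best alternative 7. No profitable deviation — NE.
(Risky, Incremental): Lab A gets 8, best alternative 6; Lab B gets 7, best alternative 5. No profitable deviation — NE.
(The remaining 7 profiles each have a profitable deviation by the same check.)

The pure Nash equilibria are (Incremental, Moonshot), (Novel, Novel), (Risky, Incremental).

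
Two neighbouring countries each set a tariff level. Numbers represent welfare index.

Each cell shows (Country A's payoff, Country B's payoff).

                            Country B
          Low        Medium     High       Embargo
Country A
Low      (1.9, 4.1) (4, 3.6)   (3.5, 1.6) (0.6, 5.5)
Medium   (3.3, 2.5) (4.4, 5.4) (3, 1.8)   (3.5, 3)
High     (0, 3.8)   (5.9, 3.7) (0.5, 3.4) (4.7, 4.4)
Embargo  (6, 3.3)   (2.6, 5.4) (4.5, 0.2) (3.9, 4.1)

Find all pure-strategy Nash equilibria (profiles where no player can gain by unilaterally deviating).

(Low, Low): Country A can switch to Medium (1.9 → 3.3). Not NE.
(Low, Medium): Country A can switch to Medium (4 → 4.4). Not NE.
(Low, High): Country A can switch to Embargo (3.5 → 4.5). Not NE.
(Low, Embargo): Country A can switch to Medium (0.6 → 3.5). Not NE.
(Medium, Low): Country A can switch to Embargo (3.3 → 6). Not NE.
(Medium, Medium): Country A can switch to High (4.4 → 5.9). Not NE.
(Medium, High): Country A can switch to Low (3 → 3.5). Not NE.
(Medium, Embargo): Country A can switch to High (3.5 → 4.7). Not NE.
(High, Low): Country A can switch to Low (0 → 1.9). Not NE.
(High, Medium): Country B can switch to Low (3.7 → 3.8). Not NE.
(High, High): Country A can switch to Low (0.5 → 3.5). Not NE.
(High, Embargo): Country A gets 4.7, best alternative 3.9; Country B gets 4.4, best alternative 3.8. No profitable deviation — NE.
(Embargo, Low): Country B can switch to Medium (3.3 → 5.4). Not NE.
(The remaining 3 profiles each have a profitable deviation by the same check.)

Pure NE: (High, Embargo)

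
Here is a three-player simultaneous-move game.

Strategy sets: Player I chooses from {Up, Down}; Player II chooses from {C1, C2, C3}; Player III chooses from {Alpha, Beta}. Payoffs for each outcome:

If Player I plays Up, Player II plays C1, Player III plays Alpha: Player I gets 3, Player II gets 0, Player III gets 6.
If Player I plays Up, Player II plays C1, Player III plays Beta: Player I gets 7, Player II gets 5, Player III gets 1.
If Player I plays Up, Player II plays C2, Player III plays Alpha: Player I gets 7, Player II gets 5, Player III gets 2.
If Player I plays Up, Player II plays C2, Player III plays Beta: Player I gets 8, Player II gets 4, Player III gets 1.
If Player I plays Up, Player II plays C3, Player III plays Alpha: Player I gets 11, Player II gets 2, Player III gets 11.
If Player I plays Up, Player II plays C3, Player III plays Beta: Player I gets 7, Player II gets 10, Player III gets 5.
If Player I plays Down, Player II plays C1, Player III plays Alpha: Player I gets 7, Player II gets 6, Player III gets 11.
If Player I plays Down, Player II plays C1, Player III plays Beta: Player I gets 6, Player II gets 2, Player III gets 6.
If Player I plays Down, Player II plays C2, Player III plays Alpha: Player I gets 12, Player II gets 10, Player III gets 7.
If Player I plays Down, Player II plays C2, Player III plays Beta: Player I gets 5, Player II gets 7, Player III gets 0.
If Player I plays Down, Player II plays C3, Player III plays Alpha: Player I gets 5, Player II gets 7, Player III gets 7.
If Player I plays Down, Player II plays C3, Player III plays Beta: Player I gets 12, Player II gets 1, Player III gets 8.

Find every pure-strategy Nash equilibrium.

Player I against (C1, Alpha): payoffs 3, 7 → best response Down.
Player I against (C1, Beta): payoffs 7, 6 → best response Up.
Player I against (C2, Alpha): payoffs 7, 12 → best response Down.
Player I against (C2, Beta): payoffs 8, 5 → best response Up.
Player I against (C3, Alpha): payoffs 11, 5 → best response Up.
Player I against (C3, Beta): payoffs 7, 12 → best response Down.
Player II against (Up, Alpha): payoffs 0, 5, 2 → best response C2.
Player II against (Up, Beta): payoffs 5, 4, 10 → best response C3.
Player II against (Down, Alpha): payoffs 6, 10, 7 → best response C2.
Player II against (Down, Beta): payoffs 2, 7, 1 → best response C2.
Player III against (Up, C1): payoffs 6, 1 → best response Alpha.
Player III against (Up, C2): payoffs 2, 1 → best response Alpha.
Player III against (Up, C3): payoffs 11, 5 → best response Alpha.
Player III against (Down, C1): payoffs 11, 6 → best response Alpha.
Player III against (Down, C2): payoffs 7, 0 → best response Alpha.
Player III against (Down, C3): payoffs 7, 8 → best response Beta.
Mutual best responses: (Down, C2, Alpha).

(Down, C2, Alpha)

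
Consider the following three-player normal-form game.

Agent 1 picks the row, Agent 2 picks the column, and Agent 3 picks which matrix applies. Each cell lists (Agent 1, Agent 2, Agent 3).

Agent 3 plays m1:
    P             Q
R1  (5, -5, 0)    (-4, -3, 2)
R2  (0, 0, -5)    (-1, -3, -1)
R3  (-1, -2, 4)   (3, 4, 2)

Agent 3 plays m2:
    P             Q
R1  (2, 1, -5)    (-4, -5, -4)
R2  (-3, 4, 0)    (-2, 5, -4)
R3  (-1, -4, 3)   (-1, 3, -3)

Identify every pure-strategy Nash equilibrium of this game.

For each player, find the best response to each opponent profile; mutual best responses are the pure NE.
Agent 1 against (P, m1): payoffs 5, 0, -1 → best response R1.
Agent 1 against (P, m2): payoffs 2, -3, -1 → best response R1.
Agent 1 against (Q, m1): payoffs -4, -1, 3 → best response R3.
Agent 1 against (Q, m2): payoffs -4, -2, -1 → best response R3.
Agent 2 against (R1, m1): payoffs -5, -3 → best response Q.
Agent 2 against (R1, m2): payoffs 1, -5 → best response P.
Agent 2 against (R2, m1): payoffs 0, -3 → best response P.
Agent 2 against (R2, m2): payoffs 4, 5 → best response Q.
Agent 2 against (R3, m1): payoffs -2, 4 → best response Q.
Agent 2 against (R3, m2): payoffs -4, 3 → best response Q.
Agent 3 against (R1, P): payoffs 0, -5 → best response m1.
Agent 3 against (R1, Q): payoffs 2, -4 → best response m1.
Agent 3 against (R2, P): payoffs -5, 0 → best response m2.
Agent 3 against (R2, Q): payoffs -1, -4 → best response m1.
Agent 3 against (R3, P): payoffs 4, 3 → best response m1.
Agent 3 against (R3, Q): payoffs 2, -3 → best response m1.
Mutual best responses: (R3, Q, m1).

(R3, Q, m1)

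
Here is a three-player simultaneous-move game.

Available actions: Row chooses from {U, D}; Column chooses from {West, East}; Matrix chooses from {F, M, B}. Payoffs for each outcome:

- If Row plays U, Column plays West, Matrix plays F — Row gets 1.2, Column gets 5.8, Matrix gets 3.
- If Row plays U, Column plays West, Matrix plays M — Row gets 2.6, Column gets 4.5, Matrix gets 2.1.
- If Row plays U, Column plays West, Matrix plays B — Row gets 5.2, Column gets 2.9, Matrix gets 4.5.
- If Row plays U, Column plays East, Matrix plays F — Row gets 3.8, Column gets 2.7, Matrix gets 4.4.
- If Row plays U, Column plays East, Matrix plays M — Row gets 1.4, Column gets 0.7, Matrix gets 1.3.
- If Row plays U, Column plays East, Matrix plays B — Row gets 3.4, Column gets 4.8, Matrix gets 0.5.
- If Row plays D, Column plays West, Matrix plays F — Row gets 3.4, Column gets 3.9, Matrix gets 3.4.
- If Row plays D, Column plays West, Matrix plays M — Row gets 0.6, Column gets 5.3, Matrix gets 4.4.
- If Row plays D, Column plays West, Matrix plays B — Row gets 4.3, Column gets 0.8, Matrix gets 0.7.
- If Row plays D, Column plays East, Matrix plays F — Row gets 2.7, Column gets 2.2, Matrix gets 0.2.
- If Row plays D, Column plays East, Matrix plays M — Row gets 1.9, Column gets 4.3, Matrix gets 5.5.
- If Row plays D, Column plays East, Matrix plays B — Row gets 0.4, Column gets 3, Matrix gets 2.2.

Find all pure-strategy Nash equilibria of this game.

none

Row against (West, F): payoffs 1.2, 3.4 → best response D.
Row against (West, M): payoffs 2.6, 0.6 → best response U.
Row against (West, B): payoffs 5.2, 4.3 → best response U.
Row against (East, F): payoffs 3.8, 2.7 → best response U.
Row against (East, M): payoffs 1.4, 1.9 → best response D.
Row against (East, B): payoffs 3.4, 0.4 → best response U.
Column against (U, F): payoffs 5.8, 2.7 → best response West.
Column against (U, M): payoffs 4.5, 0.7 → best response West.
Column against (U, B): payoffs 2.9, 4.8 → best response East.
Column against (D, F): payoffs 3.9, 2.2 → best response West.
Column against (D, M): payoffs 5.3, 4.3 → best response West.
Column against (D, B): payoffs 0.8, 3 → best response East.
Matrix against (U, West): payoffs 3, 2.1, 4.5 → best response B.
Matrix against (U, East): payoffs 4.4, 1.3, 0.5 → best response F.
Matrix against (D, West): payoffs 3.4, 4.4, 0.7 → best response M.
Matrix against (D, East): payoffs 0.2, 5.5, 2.2 → best response M.
No profile is a mutual best response for all players.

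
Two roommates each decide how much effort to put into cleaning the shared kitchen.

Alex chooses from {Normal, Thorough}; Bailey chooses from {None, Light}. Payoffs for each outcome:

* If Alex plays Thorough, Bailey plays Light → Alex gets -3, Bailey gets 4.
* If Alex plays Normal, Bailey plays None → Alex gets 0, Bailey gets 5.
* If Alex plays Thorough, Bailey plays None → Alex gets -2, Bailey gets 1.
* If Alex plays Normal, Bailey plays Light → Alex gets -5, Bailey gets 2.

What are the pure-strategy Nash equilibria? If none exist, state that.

Pure-strategy Nash equilibria: (Normal, None), (Thorough, Light)

(Normal, None): Alex gets 0, best alternative -2; Bailey gets 5, best alternative 2. No profitable deviation — NE.
(Normal, Light): Alex can switch to Thorough (-5 → -3). Not NE.
(Thorough, None): Alex can switch to Normal (-2 → 0). Not NE.
(Thorough, Light): Alex gets -3, best alternative -5; Bailey gets 4, best alternative 1. No profitable deviation — NE.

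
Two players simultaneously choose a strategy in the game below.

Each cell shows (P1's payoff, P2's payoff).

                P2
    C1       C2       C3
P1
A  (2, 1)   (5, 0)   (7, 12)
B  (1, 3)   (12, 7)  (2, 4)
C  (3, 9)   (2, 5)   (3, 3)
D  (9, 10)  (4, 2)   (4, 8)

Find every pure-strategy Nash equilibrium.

Pure-strategy Nash equilibria: (A, C3); (B, C2); (D, C1)

P1 against C1: payoffs 2, 1, 3, 9 → best response D.
P1 against C2: payoffs 5, 12, 2, 4 → best response B.
P1 against C3: payoffs 7, 2, 3, 4 → best response A.
P2 against A: payoffs 1, 0, 12 → best response C3.
P2 against B: payoffs 3, 7, 4 → best response C2.
P2 against C: payoffs 9, 5, 3 → best response C1.
P2 against D: payoffs 10, 2, 8 → best response C1.
Mutual best responses: (A, C3); (B, C2); (D, C1).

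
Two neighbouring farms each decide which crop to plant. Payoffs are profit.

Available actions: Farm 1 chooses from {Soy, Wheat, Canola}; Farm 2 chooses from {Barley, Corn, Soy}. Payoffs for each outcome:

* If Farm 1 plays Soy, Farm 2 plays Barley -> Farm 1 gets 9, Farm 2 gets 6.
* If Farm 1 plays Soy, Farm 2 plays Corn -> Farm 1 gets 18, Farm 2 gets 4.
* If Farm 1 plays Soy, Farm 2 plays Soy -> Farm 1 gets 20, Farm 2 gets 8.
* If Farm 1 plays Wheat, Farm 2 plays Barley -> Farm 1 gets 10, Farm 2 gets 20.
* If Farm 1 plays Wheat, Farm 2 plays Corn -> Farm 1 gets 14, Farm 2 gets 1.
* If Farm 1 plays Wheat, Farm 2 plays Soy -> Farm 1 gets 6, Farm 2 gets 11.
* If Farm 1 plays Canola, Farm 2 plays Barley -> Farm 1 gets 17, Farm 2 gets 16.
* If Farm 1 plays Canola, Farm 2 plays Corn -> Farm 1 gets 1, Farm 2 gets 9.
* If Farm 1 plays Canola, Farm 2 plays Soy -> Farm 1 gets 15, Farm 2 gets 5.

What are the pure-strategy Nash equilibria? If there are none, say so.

(Soy, Soy) and (Canola, Barley)

(Soy, Barley): Farm 1 can switch to Wheat (9 → 10). Not NE.
(Soy, Corn): Farm 2 can switch to Barley (4 → 6). Not NE.
(Soy, Soy): Farm 1 gets 20, best alternative 15; Farm 2 gets 8, best alternative 6. No profitable deviation — NE.
(Wheat, Barley): Farm 1 can switch to Canola (10 → 17). Not NE.
(Wheat, Corn): Farm 1 can switch to Soy (14 → 18). Not NE.
(Wheat, Soy): Farm 1 can switch to Soy (6 → 20). Not NE.
(Canola, Barley): Farm 1 gets 17, best alternative 10; Farm 2 gets 16, best alternative 9. No profitable deviation — NE.
(Canola, Corn): Farm 1 can switch to Soy (1 → 18). Not NE.
(The remaining 1 profile has a profitable deviation by the same check.)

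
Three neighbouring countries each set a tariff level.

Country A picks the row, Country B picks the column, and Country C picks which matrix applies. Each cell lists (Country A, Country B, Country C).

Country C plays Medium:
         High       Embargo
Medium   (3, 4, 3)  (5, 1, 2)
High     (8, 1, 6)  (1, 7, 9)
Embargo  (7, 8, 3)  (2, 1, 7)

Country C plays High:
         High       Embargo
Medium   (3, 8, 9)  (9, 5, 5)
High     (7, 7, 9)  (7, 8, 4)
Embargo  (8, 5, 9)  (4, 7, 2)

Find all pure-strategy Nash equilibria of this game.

There is no pure-strategy Nash equilibrium.

(Medium, High, Medium): Country A can switch to High (3 → 8). Not NE.
(Medium, High, High): Country A can switch to High (3 → 7). Not NE.
(Medium, Embargo, Medium): Country B can switch to High (1 → 4). Not NE.
(Medium, Embargo, High): Country B can switch to High (5 → 8). Not NE.
(High, High, Medium): Country B can switch to Embargo (1 → 7). Not NE.
(High, High, High): Country A can switch to Embargo (7 → 8). Not NE.
(High, Embargo, Medium): Country A can switch to Medium (1 → 5). Not NE.
(High, Embargo, High): Country A can switch to Medium (7 → 9). Not NE.
(The remaining 4 profiles each have a profitable deviation by the same check.)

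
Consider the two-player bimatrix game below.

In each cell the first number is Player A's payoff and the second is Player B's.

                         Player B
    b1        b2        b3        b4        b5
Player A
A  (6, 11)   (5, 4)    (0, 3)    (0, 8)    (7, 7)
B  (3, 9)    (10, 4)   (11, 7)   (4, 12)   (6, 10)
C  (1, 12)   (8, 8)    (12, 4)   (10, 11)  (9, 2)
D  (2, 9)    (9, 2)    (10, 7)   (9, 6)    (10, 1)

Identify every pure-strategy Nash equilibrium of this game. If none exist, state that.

(A, b1): Player A gets 6, best alternative 3; Player B gets 11, best alternative 8. No profitable deviation — NE.
(A, b2): Player A can switch to B (5 → 10). Not NE.
(A, b3): Player A can switch to B (0 → 11). Not NE.
(A, b4): Player A can switch to B (0 → 4). Not NE.
(A, b5): Player A can switch to C (7 → 9). Not NE.
(B, b1): Player A can switch to A (3 → 6). Not NE.
(B, b2): Player B can switch to b1 (4 → 9). Not NE.
(The remaining 13 profiles each have a profitable deviation by the same check.)

(A, b1)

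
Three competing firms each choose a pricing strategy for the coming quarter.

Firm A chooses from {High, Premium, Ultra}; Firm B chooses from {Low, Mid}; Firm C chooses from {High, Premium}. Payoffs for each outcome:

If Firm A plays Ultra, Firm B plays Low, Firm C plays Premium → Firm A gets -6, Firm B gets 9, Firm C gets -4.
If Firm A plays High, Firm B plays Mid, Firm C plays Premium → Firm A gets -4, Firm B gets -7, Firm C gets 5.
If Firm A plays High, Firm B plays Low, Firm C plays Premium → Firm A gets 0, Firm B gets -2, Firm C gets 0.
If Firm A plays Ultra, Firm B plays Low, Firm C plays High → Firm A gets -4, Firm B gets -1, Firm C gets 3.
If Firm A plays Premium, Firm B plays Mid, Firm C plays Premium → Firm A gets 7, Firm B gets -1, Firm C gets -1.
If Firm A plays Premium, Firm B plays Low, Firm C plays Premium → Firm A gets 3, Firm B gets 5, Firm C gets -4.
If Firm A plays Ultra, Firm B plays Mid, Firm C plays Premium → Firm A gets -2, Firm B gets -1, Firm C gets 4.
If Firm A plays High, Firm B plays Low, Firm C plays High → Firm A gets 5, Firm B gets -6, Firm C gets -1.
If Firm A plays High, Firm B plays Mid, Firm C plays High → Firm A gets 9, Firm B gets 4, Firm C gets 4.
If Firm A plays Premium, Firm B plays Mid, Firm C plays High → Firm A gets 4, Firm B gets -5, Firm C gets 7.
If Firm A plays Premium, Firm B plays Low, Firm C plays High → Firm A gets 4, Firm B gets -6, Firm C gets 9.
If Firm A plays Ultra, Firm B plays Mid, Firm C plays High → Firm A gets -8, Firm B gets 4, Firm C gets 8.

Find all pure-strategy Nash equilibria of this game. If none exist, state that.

Mark each player's best response to every combination of opponents' strategies; a profile where every player is best-responding is a pure Nash equilibrium.
Firm A against (Low, High): payoffs 5, 4, -4 → best response High.
Firm A against (Low, Premium): payoffs 0, 3, -6 → best response Premium.
Firm A against (Mid, High): payoffs 9, 4, -8 → best response High.
Firm A against (Mid, Premium): payoffs -4, 7, -2 → best response Premium.
Firm B against (High, High): payoffs -6, 4 → best response Mid.
Firm B against (High, Premium): payoffs -2, -7 → best response Low.
Firm B against (Premium, High): payoffs -6, -5 → best response Mid.
Firm B against (Premium, Premium): payoffs 5, -1 → best response Low.
Firm B against (Ultra, High): payoffs -1, 4 → best response Mid.
Firm B against (Ultra, Premium): payoffs 9, -1 → best response Low.
Firm C against (High, Low): payoffs -1, 0 → best response Premium.
Firm C against (High, Mid): payoffs 4, 5 → best response Premium.
Firm C against (Premium, Low): payoffs 9, -4 → best response High.
Firm C against (Premium, Mid): payoffs 7, -1 → best response High.
Firm C against (Ultra, Low): payoffs 3, -4 → best response High.
Firm C against (Ultra, Mid): payoffs 8, 4 → best response High.
No profile is a mutual best response for all players.

none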